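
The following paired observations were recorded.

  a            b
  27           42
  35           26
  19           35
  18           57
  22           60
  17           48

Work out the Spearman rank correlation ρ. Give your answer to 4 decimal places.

-0.4857

Rank a: 5, 6, 3, 2, 4, 1
Rank b: 3, 1, 2, 5, 6, 4
d = rank(a) − rank(b): 2, 5, 1, -3, -2, -3; Σd² = 52
ρ = 1 − 6Σd² / [n(n²−1)] = 1 − 6×52 / (6×35) = 1 − 312/210 ≈ -0.4857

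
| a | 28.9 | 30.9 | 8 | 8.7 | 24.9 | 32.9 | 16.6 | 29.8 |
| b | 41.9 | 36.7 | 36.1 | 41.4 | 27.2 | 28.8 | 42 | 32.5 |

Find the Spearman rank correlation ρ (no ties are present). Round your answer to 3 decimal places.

Rank a: 5, 7, 1, 2, 4, 8, 3, 6
Rank b: 7, 5, 4, 6, 1, 2, 8, 3
d = rank(a) − rank(b): -2, 2, -3, -4, 3, 6, -5, 3; Σd² = 112
ρ = 1 − 6Σd² / [n(n²−1)] = 1 − 6×112 / (8×63) = 1 − 672/504 ≈ -0.333

-0.333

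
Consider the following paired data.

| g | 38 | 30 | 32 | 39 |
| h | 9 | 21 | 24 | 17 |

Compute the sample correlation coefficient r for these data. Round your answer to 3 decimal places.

-0.745

n = 4, Σg = 139, Σh = 71, Σg² = 4889, Σh² = 1387, Σgh = 2403
nΣgh − ΣgΣh = 9612 − 9869 = -257
nΣg² − (Σg)² = 19556 − 19321 = 235; nΣh² − (Σh)² = 5548 − 5041 = 507
r = -257 / √(235 × 507) = -257 / 345.1739 ≈ -0.745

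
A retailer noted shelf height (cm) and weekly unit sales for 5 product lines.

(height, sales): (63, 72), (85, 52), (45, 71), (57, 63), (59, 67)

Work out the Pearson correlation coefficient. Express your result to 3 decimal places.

-0.825

n = 5, Σx = 309, Σy = 325, Σx² = 19949, Σy² = 21387, Σxy = 19695
nΣxy − ΣxΣy = 98475 − 100425 = -1950
nΣx² − (Σx)² = 99745 − 95481 = 4264; nΣy² − (Σy)² = 106935 − 105625 = 1310
r = -1950 / √(4264 × 1310) = -1950 / 2363.4382 ≈ -0.825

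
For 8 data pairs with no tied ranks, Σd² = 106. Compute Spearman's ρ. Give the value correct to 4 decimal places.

ρ = 1 − 6Σd² / [n(n²−1)] = 1 − 6×106 / (8×63)
  = 1 − 636/504 = 1 − 1.26190 ≈ -0.2619

-0.2619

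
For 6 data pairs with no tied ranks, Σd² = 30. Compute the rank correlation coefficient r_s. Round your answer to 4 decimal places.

ρ = 1 − 6Σd² / [n(n²−1)] = 1 − 6×30 / (6×35)
  = 1 − 180/210 = 1 − 0.85714 ≈ 0.1429

0.1429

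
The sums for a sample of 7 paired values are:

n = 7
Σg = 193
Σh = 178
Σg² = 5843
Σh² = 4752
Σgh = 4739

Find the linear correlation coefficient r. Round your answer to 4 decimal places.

-0.4916

r = (nΣgh − ΣgΣh) / √[(nΣg² − (Σg)²)(nΣh² − (Σh)²)]
Numerator: 7×4739 − 193×178 = -1181
Denominator: √[(40901 − 37249)(33264 − 31684)] = √[3652 × 1580] = 2402.1157
r = -1181 / 2402.1157 ≈ -0.4916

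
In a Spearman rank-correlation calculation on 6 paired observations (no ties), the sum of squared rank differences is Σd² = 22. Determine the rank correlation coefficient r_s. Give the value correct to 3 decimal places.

ρ = 1 − 6Σd² / [n(n²−1)] = 1 − 6×22 / (6×35)
  = 1 − 132/210 = 1 − 0.6286 ≈ 0.371

0.371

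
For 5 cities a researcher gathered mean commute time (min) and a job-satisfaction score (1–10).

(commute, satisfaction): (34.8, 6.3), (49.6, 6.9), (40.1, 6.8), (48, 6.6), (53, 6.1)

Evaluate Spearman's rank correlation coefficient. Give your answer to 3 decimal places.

-0.100

Rank commute: 1, 4, 2, 3, 5
Rank satisfaction: 2, 5, 4, 3, 1
d = rank(commute) − rank(satisfaction): -1, -1, -2, 0, 4; Σd² = 22
ρ = 1 − 6Σd² / [n(n²−1)] = 1 − 6×22 / (5×24) = 1 − 132/120 ≈ -0.100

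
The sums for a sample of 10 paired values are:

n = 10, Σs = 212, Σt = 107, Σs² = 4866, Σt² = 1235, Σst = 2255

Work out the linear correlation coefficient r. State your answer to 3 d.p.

-0.073

r = (nΣst − ΣsΣt) / √[(nΣs² − (Σs)²)(nΣt² − (Σt)²)]
Numerator: 10×2255 − 212×107 = -134
Denominator: √[(48660 − 44944)(12350 − 11449)] = √[3716 × 901] = 1829.7858
r = -134 / 1829.7858 ≈ -0.073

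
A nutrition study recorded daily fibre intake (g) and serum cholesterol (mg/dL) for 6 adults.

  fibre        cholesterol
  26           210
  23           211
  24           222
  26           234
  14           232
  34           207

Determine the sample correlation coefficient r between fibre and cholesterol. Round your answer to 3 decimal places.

-0.610

n = 6, Σx = 147, Σy = 1316, Σx² = 3809, Σy² = 289334, Σxy = 32011
nΣxy − ΣxΣy = 192066 − 193452 = -1386
nΣx² − (Σx)² = 22854 − 21609 = 1245; nΣy² − (Σy)² = 1736004 − 1731856 = 4148
r = -1386 / √(1245 × 4148) = -1386 / 2272.5008 ≈ -0.610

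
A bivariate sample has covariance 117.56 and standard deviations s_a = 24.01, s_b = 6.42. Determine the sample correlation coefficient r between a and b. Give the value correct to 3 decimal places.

0.763

r = Cov(a,b) / (s_a · s_b) = 117.56 / (24.01 × 6.42)
  = 117.56 / 154.1442 ≈ 0.763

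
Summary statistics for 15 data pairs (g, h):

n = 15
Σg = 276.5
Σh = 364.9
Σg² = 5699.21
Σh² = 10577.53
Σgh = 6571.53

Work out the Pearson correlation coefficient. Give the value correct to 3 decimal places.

r = (nΣgh − ΣgΣh) / √[(nΣg² − (Σg)²)(nΣh² − (Σh)²)]
Numerator: 15×6571.53 − 276.5×364.9 = -2321.9
Denominator: √[(85488.15 − 76452.25)(158662.95 − 133152.01)] = √[9035.9 × 25510.94] = 15182.6975
r = -2321.9 / 15182.6975 ≈ -0.153

-0.153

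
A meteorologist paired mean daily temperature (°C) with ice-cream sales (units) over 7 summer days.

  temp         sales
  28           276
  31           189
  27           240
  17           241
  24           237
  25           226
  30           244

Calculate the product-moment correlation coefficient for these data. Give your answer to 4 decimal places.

n = 7, Σx = 182, Σy = 1653, Σx² = 4864, Σy² = 394359, Σxy = 42822
nΣxy − ΣxΣy = 299754 − 300846 = -1092
nΣx² − (Σx)² = 34048 − 33124 = 924; nΣy² − (Σy)² = 2760513 − 2732409 = 28104
r = -1092 / √(924 × 28104) = -1092 / 5095.8901 ≈ -0.2143

-0.2143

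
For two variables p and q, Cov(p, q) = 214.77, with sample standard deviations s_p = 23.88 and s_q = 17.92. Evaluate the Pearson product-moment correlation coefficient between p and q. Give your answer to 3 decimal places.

0.502

r = Cov(p,q) / (s_p · s_q) = 214.77 / (23.88 × 17.92)
  = 214.77 / 427.9296 ≈ 0.502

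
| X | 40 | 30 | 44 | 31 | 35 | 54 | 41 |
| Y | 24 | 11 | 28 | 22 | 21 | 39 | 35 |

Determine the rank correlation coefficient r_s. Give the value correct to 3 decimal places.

Rank X: 4, 1, 6, 2, 3, 7, 5
Rank Y: 4, 1, 5, 3, 2, 7, 6
d = rank(X) − rank(Y): 0, 0, 1, -1, 1, 0, -1; Σd² = 4
ρ = 1 − 6Σd² / [n(n²−1)] = 1 − 6×4 / (7×48) = 1 − 24/336 ≈ 0.929

0.929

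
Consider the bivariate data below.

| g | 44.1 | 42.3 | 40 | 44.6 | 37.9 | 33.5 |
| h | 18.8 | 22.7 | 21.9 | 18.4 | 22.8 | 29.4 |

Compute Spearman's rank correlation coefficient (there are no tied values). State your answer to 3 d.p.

Rank g: 5, 4, 3, 6, 2, 1
Rank h: 2, 4, 3, 1, 5, 6
d = rank(g) − rank(h): 3, 0, 0, 5, -3, -5; Σd² = 68
ρ = 1 − 6Σd² / [n(n²−1)] = 1 − 6×68 / (6×35) = 1 − 408/210 ≈ -0.943

-0.943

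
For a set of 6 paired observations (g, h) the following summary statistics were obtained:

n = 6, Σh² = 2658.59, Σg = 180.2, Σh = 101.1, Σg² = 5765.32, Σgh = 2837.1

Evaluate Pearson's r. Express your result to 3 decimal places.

-0.343

r = (nΣgh − ΣgΣh) / √[(nΣg² − (Σg)²)(nΣh² − (Σh)²)]
Numerator: 6×2837.1 − 180.2×101.1 = -1195.62
Denominator: √[(34591.92 − 32472.04)(15951.54 − 10221.21)] = √[2119.88 × 5730.33] = 3485.3424
r = -1195.62 / 3485.3424 ≈ -0.343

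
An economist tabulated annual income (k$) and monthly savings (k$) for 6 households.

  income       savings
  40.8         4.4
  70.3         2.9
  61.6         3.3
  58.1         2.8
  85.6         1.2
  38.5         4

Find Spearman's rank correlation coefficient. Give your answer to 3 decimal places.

Rank income: 2, 5, 4, 3, 6, 1
Rank savings: 6, 3, 4, 2, 1, 5
d = rank(income) − rank(savings): -4, 2, 0, 1, 5, -4; Σd² = 62
ρ = 1 − 6Σd² / [n(n²−1)] = 1 − 6×62 / (6×35) = 1 − 372/210 ≈ -0.771

-0.771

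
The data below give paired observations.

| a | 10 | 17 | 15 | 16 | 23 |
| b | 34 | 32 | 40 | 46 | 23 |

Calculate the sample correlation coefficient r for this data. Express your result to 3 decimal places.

n = 5, Σa = 81, Σb = 175, Σa² = 1399, Σb² = 6425, Σab = 2749
nΣab − ΣaΣb = 13745 − 14175 = -430
nΣa² − (Σa)² = 6995 − 6561 = 434; nΣb² − (Σb)² = 32125 − 30625 = 1500
r = -430 / √(434 × 1500) = -430 / 806.8457 ≈ -0.533

-0.533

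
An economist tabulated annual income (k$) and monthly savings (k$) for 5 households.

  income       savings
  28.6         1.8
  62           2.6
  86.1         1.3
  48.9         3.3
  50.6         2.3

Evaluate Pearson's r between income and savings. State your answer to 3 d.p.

-0.340

n = 5, Σx = 276.2, Σy = 11.3, Σx² = 17026.74, Σy² = 27.87, Σxy = 602.36
nΣxy − ΣxΣy = 3011.8 − 3121.06 = -109.26
nΣx² − (Σx)² = 85133.7 − 76286.44 = 8847.26; nΣy² − (Σy)² = 139.35 − 127.69 = 11.66
r = -109.26 / √(8847.26 × 11.66) = -109.26 / 321.1838 ≈ -0.340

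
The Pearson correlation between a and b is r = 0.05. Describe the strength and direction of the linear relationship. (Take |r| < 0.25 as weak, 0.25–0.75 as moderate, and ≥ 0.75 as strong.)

r = 0.05 > 0 so the relationship is positive.
|r| = 0.05, which falls in the weak range.

weak positive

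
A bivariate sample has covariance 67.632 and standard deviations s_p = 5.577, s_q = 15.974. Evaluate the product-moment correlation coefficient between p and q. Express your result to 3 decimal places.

r = Cov(p,q) / (s_p · s_q) = 67.632 / (5.577 × 15.974)
  = 67.632 / 89.0870 ≈ 0.759

0.759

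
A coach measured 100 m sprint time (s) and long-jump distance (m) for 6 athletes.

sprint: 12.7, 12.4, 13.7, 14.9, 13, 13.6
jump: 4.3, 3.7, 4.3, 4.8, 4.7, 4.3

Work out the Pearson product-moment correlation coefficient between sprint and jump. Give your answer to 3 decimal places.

0.685

n = 6, Σx = 80.3, Σy = 26.1, Σx² = 1078.71, Σy² = 114.29, Σxy = 350.5
nΣxy − ΣxΣy = 2103 − 2095.83 = 7.17
nΣx² − (Σx)² = 6472.26 − 6448.09 = 24.17; nΣy² − (Σy)² = 685.74 − 681.21 = 4.53
r = 7.17 / √(24.17 × 4.53) = 7.17 / 10.4638 ≈ 0.685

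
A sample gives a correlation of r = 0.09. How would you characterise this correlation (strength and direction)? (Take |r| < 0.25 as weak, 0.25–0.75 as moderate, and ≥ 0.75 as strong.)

r = 0.09 > 0 so the relationship is positive.
|r| = 0.09, which falls in the weak range.

weak positive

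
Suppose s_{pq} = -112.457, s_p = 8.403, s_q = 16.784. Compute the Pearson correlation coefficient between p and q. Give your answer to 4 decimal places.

r = Cov(p,q) / (s_p · s_q) = -112.457 / (8.403 × 16.784)
  = -112.457 / 141.0360 ≈ -0.7974

-0.7974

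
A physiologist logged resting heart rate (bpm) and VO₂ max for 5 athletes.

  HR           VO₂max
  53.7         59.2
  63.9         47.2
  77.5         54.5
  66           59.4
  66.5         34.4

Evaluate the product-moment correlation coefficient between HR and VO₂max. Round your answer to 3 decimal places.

-0.172

n = 5, Σx = 327.6, Σy = 254.7, Σx² = 21751.4, Σy² = 13414.45, Σxy = 16626.87
nΣxy − ΣxΣy = 83134.35 − 83439.72 = -305.37
nΣx² − (Σx)² = 108757 − 107321.76 = 1435.24; nΣy² − (Σy)² = 67072.25 − 64872.09 = 2200.16
r = -305.37 / √(1435.24 × 2200.16) = -305.37 / 1777.0081 ≈ -0.172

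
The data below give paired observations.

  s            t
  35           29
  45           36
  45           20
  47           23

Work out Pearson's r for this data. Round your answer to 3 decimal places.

-0.244

n = 4, Σs = 172, Σt = 108, Σs² = 7484, Σt² = 3066, Σst = 4616
nΣst − ΣsΣt = 18464 − 18576 = -112
nΣs² − (Σs)² = 29936 − 29584 = 352; nΣt² − (Σt)² = 12264 − 11664 = 600
r = -112 / √(352 × 600) = -112 / 459.5650 ≈ -0.244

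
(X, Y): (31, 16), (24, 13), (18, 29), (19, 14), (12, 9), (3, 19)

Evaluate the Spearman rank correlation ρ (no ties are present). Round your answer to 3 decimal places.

-0.143

Rank X: 6, 5, 3, 4, 2, 1
Rank Y: 4, 2, 6, 3, 1, 5
d = rank(X) − rank(Y): 2, 3, -3, 1, 1, -4; Σd² = 40
ρ = 1 − 6Σd² / [n(n²−1)] = 1 − 6×40 / (6×35) = 1 − 240/210 ≈ -0.143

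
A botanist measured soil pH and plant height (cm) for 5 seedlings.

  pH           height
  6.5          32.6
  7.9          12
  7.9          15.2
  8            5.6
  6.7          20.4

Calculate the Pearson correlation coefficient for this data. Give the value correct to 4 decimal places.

-0.8926

n = 5, Σx = 37, Σy = 85.8, Σx² = 275.96, Σy² = 1885.32, Σxy = 608.26
nΣxy − ΣxΣy = 3041.3 − 3174.6 = -133.3
nΣx² − (Σx)² = 1379.8 − 1369 = 10.8; nΣy² − (Σy)² = 9426.6 − 7361.64 = 2064.96
r = -133.3 / √(10.8 × 2064.96) = -133.3 / 149.3371 ≈ -0.8926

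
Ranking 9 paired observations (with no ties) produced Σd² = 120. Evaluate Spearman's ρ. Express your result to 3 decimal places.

0.000

ρ = 1 − 6Σd² / [n(n²−1)] = 1 − 6×120 / (9×80)
  = 1 − 720/720 = 1 − 1.0000 ≈ 0.000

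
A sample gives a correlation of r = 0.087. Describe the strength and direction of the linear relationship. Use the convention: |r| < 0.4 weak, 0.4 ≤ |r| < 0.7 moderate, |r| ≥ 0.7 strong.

r = 0.087 > 0 so the relationship is positive.
|r| = 0.087, which falls in the weak range.

weak positive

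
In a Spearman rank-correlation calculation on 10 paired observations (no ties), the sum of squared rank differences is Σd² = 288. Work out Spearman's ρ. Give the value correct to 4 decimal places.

ρ = 1 − 6Σd² / [n(n²−1)] = 1 − 6×288 / (10×99)
  = 1 − 1728/990 = 1 − 1.74545 ≈ -0.7455

-0.7455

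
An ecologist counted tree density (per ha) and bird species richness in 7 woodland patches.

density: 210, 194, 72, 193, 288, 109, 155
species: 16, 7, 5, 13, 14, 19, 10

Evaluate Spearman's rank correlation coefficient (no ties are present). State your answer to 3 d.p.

0.321

Rank density: 6, 5, 1, 4, 7, 2, 3
Rank species: 6, 2, 1, 4, 5, 7, 3
d = rank(density) − rank(species): 0, 3, 0, 0, 2, -5, 0; Σd² = 38
ρ = 1 − 6Σd² / [n(n²−1)] = 1 − 6×38 / (7×48) = 1 − 228/336 ≈ 0.321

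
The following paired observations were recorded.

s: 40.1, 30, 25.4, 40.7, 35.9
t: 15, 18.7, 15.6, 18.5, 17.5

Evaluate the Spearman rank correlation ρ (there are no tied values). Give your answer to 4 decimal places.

Rank s: 4, 2, 1, 5, 3
Rank t: 1, 5, 2, 4, 3
d = rank(s) − rank(t): 3, -3, -1, 1, 0; Σd² = 20
ρ = 1 − 6Σd² / [n(n²−1)] = 1 − 6×20 / (5×24) = 1 − 120/120 ≈ 0.0000

0.0000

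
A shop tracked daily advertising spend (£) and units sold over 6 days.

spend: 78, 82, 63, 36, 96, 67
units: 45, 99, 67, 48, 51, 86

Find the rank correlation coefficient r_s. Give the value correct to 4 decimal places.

Rank spend: 4, 5, 2, 1, 6, 3
Rank units: 1, 6, 4, 2, 3, 5
d = rank(spend) − rank(units): 3, -1, -2, -1, 3, -2; Σd² = 28
ρ = 1 − 6Σd² / [n(n²−1)] = 1 − 6×28 / (6×35) = 1 − 168/210 ≈ 0.2000

0.2000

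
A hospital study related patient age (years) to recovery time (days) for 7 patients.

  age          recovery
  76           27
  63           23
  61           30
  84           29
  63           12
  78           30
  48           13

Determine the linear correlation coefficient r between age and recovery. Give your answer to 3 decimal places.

0.696

n = 7, Σx = 473, Σy = 164, Σx² = 32879, Σy² = 4212, Σxy = 11487
nΣxy − ΣxΣy = 80409 − 77572 = 2837
nΣx² − (Σx)² = 230153 − 223729 = 6424; nΣy² − (Σy)² = 29484 − 26896 = 2588
r = 2837 / √(6424 × 2588) = 2837 / 4077.4149 ≈ 0.696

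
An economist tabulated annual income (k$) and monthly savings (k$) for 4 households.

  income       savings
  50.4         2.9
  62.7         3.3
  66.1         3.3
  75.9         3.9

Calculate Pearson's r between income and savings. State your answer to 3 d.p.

n = 4, Σx = 255.1, Σy = 13.4, Σx² = 16601.47, Σy² = 45.4, Σxy = 867.21
nΣxy − ΣxΣy = 3468.84 − 3418.34 = 50.5
nΣx² − (Σx)² = 66405.88 − 65076.01 = 1329.87; nΣy² − (Σy)² = 181.6 − 179.56 = 2.04
r = 50.5 / √(1329.87 × 2.04) = 50.5 / 52.0858 ≈ 0.970

0.970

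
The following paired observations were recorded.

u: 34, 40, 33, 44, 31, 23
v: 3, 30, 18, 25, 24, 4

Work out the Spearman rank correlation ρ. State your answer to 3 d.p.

Rank u: 4, 5, 3, 6, 2, 1
Rank v: 1, 6, 3, 5, 4, 2
d = rank(u) − rank(v): 3, -1, 0, 1, -2, -1; Σd² = 16
ρ = 1 − 6Σd² / [n(n²−1)] = 1 − 6×16 / (6×35) = 1 − 96/210 ≈ 0.543

0.543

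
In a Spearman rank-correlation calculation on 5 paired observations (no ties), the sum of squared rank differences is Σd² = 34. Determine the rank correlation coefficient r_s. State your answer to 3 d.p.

-0.700

ρ = 1 − 6Σd² / [n(n²−1)] = 1 − 6×34 / (5×24)
  = 1 − 204/120 = 1 − 1.7000 ≈ -0.700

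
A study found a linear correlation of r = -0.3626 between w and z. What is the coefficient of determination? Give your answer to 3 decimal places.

0.131

r² = (-0.3626)² = 0.131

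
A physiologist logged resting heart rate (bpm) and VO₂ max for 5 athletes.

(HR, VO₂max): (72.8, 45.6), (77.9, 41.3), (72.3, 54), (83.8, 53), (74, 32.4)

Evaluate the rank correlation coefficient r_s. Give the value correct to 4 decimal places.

-0.3000

Rank HR: 2, 4, 1, 5, 3
Rank VO₂max: 3, 2, 5, 4, 1
d = rank(HR) − rank(VO₂max): -1, 2, -4, 1, 2; Σd² = 26
ρ = 1 − 6Σd² / [n(n²−1)] = 1 − 6×26 / (5×24) = 1 − 156/120 ≈ -0.3000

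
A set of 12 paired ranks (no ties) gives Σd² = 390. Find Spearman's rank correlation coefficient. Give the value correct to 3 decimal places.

-0.364

ρ = 1 − 6Σd² / [n(n²−1)] = 1 − 6×390 / (12×143)
  = 1 − 2340/1716 = 1 − 1.3636 ≈ -0.364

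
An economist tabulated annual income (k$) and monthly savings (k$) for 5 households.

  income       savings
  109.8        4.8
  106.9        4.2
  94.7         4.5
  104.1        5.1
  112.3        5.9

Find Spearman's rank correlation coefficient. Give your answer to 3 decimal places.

Rank income: 4, 3, 1, 2, 5
Rank savings: 3, 1, 2, 4, 5
d = rank(income) − rank(savings): 1, 2, -1, -2, 0; Σd² = 10
ρ = 1 − 6Σd² / [n(n²−1)] = 1 − 6×10 / (5×24) = 1 − 60/120 ≈ 0.500

0.500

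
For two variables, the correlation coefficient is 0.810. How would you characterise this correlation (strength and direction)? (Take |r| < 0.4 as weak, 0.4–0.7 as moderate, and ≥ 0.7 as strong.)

strong positive

r = 0.810 > 0 so the relationship is positive.
|r| = 0.810, which falls in the strong range.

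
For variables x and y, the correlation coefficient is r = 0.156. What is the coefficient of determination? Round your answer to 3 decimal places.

0.024

r² = (0.156)² = 0.024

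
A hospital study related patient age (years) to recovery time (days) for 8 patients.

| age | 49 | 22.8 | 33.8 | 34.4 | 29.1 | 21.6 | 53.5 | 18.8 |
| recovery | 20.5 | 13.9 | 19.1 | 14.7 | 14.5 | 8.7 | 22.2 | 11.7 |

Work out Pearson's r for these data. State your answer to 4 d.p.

n = 8, Σx = 263, Σy = 125.3, Σx² = 9775.7, Σy² = 2110.03, Σxy = 4490.21
nΣxy − ΣxΣy = 35921.68 − 32953.9 = 2967.78
nΣx² − (Σx)² = 78205.6 − 69169 = 9036.6; nΣy² − (Σy)² = 16880.24 − 15700.09 = 1180.15
r = 2967.78 / √(9036.6 × 1180.15) = 2967.78 / 3265.6613 ≈ 0.9088

0.9088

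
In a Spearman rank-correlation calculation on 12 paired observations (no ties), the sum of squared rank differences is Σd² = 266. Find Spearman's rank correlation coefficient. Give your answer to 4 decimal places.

0.0699

ρ = 1 − 6Σd² / [n(n²−1)] = 1 − 6×266 / (12×143)
  = 1 − 1596/1716 = 1 − 0.93007 ≈ 0.0699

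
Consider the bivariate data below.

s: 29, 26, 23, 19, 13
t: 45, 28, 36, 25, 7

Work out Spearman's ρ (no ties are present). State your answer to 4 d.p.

0.9000

Rank s: 5, 4, 3, 2, 1
Rank t: 5, 3, 4, 2, 1
d = rank(s) − rank(t): 0, 1, -1, 0, 0; Σd² = 2
ρ = 1 − 6Σd² / [n(n²−1)] = 1 − 6×2 / (5×24) = 1 − 12/120 ≈ 0.9000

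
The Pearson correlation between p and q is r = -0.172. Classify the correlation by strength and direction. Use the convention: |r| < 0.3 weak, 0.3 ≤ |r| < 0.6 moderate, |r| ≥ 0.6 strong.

r = -0.172 < 0 so the relationship is negative.
|r| = 0.172, which falls in the weak range.

weak negative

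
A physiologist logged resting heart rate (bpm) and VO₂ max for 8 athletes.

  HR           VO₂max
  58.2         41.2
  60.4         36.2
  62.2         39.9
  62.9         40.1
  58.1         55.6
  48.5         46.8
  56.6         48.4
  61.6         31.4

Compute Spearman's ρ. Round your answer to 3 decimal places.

-0.690

Rank HR: 4, 5, 7, 8, 3, 1, 2, 6
Rank VO₂max: 5, 2, 3, 4, 8, 6, 7, 1
d = rank(HR) − rank(VO₂max): -1, 3, 4, 4, -5, -5, -5, 5; Σd² = 142
ρ = 1 − 6Σd² / [n(n²−1)] = 1 − 6×142 / (8×63) = 1 − 852/504 ≈ -0.690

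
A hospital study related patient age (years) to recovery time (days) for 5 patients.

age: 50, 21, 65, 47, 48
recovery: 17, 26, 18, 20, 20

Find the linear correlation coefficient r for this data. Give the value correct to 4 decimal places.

n = 5, Σx = 231, Σy = 101, Σx² = 11679, Σy² = 2089, Σxy = 4466
nΣxy − ΣxΣy = 22330 − 23331 = -1001
nΣx² − (Σx)² = 58395 − 53361 = 5034; nΣy² − (Σy)² = 10445 − 10201 = 244
r = -1001 / √(5034 × 244) = -1001 / 1108.2852 ≈ -0.9032

-0.9032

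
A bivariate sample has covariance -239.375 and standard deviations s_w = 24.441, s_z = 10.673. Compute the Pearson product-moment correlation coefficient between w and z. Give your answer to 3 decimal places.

-0.918

r = Cov(w,z) / (s_w · s_z) = -239.375 / (24.441 × 10.673)
  = -239.375 / 260.8588 ≈ -0.918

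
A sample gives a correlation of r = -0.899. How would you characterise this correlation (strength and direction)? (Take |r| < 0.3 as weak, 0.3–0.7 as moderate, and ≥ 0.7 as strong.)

strong negative

r = -0.899 < 0 so the relationship is negative.
|r| = 0.899, which falls in the strong range.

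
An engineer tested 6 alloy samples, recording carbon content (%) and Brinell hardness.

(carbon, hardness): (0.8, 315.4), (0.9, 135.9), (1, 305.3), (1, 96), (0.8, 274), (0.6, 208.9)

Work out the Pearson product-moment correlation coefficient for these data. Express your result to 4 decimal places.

-0.2120

n = 6, Σx = 5.1, Σy = 1335.5, Σx² = 4.45, Σy² = 339085.27, Σxy = 1120.47
nΣxy − ΣxΣy = 6722.82 − 6811.05 = -88.23
nΣx² − (Σx)² = 26.7 − 26.01 = 0.69; nΣy² − (Σy)² = 2034511.62 − 1783560.25 = 250951.37
r = -88.23 / √(0.69 × 250951.37) = -88.23 / 416.1207 ≈ -0.2120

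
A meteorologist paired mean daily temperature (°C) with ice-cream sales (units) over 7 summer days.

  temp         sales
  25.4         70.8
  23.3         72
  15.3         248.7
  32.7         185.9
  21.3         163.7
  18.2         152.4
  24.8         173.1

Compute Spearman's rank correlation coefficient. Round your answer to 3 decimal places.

-0.214

Rank temp: 6, 4, 1, 7, 3, 2, 5
Rank sales: 1, 2, 7, 6, 4, 3, 5
d = rank(temp) − rank(sales): 5, 2, -6, 1, -1, -1, 0; Σd² = 68
ρ = 1 − 6Σd² / [n(n²−1)] = 1 − 6×68 / (7×48) = 1 − 408/336 ≈ -0.214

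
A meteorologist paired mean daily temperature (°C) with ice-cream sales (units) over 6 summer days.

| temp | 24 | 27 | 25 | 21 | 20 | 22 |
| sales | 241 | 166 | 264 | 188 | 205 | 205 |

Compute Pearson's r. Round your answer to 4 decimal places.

0.0543

n = 6, Σx = 139, Σy = 1269, Σx² = 3255, Σy² = 274727, Σxy = 29424
nΣxy − ΣxΣy = 176544 − 176391 = 153
nΣx² − (Σx)² = 19530 − 19321 = 209; nΣy² − (Σy)² = 1648362 − 1610361 = 38001
r = 153 / √(209 × 38001) = 153 / 2818.1925 ≈ 0.0543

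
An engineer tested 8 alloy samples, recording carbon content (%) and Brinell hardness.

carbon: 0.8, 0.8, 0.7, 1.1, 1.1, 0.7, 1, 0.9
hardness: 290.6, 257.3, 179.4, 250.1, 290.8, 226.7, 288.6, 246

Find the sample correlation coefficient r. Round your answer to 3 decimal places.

n = 8, Σx = 7.1, Σy = 2029.5, Σx² = 6.49, Σy² = 525149.51, Σxy = 1827.58
nΣxy − ΣxΣy = 14620.64 − 14409.45 = 211.19
nΣx² − (Σx)² = 51.92 − 50.41 = 1.51; nΣy² − (Σy)² = 4201196.08 − 4118870.25 = 82325.83
r = 211.19 / √(1.51 × 82325.83) = 211.19 / 352.5791 ≈ 0.599

0.599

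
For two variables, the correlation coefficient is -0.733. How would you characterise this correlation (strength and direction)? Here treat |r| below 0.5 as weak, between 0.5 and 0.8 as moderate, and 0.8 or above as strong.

moderate negative

r = -0.733 < 0 so the relationship is negative.
|r| = 0.733, which falls in the moderate range.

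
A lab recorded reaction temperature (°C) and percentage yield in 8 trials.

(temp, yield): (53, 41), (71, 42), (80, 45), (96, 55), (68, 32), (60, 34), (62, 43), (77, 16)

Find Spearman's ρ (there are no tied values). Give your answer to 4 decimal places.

0.4286

Rank temp: 1, 5, 7, 8, 4, 2, 3, 6
Rank yield: 4, 5, 7, 8, 2, 3, 6, 1
d = rank(temp) − rank(yield): -3, 0, 0, 0, 2, -1, -3, 5; Σd² = 48
ρ = 1 − 6Σd² / [n(n²−1)] = 1 − 6×48 / (8×63) = 1 − 288/504 ≈ 0.4286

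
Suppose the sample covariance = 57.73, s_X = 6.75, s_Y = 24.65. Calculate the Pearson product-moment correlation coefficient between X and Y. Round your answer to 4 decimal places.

r = Cov(X,Y) / (s_X · s_Y) = 57.73 / (6.75 × 24.65)
  = 57.73 / 166.3875 ≈ 0.3470

0.3470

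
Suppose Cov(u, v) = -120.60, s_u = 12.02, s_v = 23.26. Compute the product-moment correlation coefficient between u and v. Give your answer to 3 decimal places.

r = Cov(u,v) / (s_u · s_v) = -120.60 / (12.02 × 23.26)
  = -120.60 / 279.5852 ≈ -0.431

-0.431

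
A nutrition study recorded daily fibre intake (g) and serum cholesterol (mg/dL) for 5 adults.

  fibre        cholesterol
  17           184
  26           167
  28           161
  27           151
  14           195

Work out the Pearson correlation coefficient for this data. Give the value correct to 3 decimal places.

-0.952

n = 5, Σx = 112, Σy = 858, Σx² = 2674, Σy² = 148492, Σxy = 18785
nΣxy − ΣxΣy = 93925 − 96096 = -2171
nΣx² − (Σx)² = 13370 − 12544 = 826; nΣy² − (Σy)² = 742460 − 736164 = 6296
r = -2171 / √(826 × 6296) = -2171 / 2280.4596 ≈ -0.952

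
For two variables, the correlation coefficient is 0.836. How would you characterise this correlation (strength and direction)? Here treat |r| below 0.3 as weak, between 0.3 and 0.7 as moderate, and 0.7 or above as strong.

r = 0.836 > 0 so the relationship is positive.
|r| = 0.836, which falls in the strong range.

strong positive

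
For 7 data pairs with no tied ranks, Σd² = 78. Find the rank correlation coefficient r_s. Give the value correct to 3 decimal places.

ρ = 1 − 6Σd² / [n(n²−1)] = 1 − 6×78 / (7×48)
  = 1 − 468/336 = 1 − 1.3929 ≈ -0.393

-0.393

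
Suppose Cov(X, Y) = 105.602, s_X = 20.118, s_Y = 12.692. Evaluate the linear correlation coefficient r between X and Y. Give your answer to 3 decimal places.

r = Cov(X,Y) / (s_X · s_Y) = 105.602 / (20.118 × 12.692)
  = 105.602 / 255.3377 ≈ 0.414

0.414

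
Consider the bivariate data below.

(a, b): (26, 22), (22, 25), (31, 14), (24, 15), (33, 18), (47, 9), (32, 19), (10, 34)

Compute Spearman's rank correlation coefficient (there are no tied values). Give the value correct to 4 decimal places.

Rank a: 4, 2, 5, 3, 7, 8, 6, 1
Rank b: 6, 7, 2, 3, 4, 1, 5, 8
d = rank(a) − rank(b): -2, -5, 3, 0, 3, 7, 1, -7; Σd² = 146
ρ = 1 − 6Σd² / [n(n²−1)] = 1 − 6×146 / (8×63) = 1 − 876/504 ≈ -0.7381

-0.7381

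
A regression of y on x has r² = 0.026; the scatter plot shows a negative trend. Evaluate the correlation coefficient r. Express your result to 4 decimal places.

-0.1612

|r| = √0.026 = 0.1612
The association is negative, so r = −0.1612.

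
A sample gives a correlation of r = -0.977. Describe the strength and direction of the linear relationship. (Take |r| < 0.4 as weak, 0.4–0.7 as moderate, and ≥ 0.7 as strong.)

r = -0.977 < 0 so the relationship is negative.
|r| = 0.977, which falls in the strong range.

strong negative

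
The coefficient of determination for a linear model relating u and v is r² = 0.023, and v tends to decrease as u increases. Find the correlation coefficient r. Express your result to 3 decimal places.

-0.152

|r| = √0.023 = 0.152
The association is negative, so r = −0.152.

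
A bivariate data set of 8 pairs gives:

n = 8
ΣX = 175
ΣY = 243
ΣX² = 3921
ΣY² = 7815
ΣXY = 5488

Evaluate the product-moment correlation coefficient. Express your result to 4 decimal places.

0.8587

r = (nΣXY − ΣXΣY) / √[(nΣX² − (ΣX)²)(nΣY² − (ΣY)²)]
Numerator: 8×5488 − 175×243 = 1379
Denominator: √[(31368 − 30625)(62520 − 59049)] = √[743 × 3471] = 1605.9119
r = 1379 / 1605.9119 ≈ 0.8587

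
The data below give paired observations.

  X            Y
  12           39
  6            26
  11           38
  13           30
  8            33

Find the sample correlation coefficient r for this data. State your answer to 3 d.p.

n = 5, ΣX = 50, ΣY = 166, ΣX² = 534, ΣY² = 5630, ΣXY = 1696
nΣXY − ΣXΣY = 8480 − 8300 = 180
nΣX² − (ΣX)² = 2670 − 2500 = 170; nΣY² − (ΣY)² = 28150 − 27556 = 594
r = 180 / √(170 × 594) = 180 / 317.7735 ≈ 0.566

0.566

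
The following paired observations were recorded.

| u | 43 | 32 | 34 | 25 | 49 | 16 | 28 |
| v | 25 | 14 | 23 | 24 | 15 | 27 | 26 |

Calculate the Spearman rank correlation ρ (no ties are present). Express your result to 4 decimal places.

-0.5714

Rank u: 6, 4, 5, 2, 7, 1, 3
Rank v: 5, 1, 3, 4, 2, 7, 6
d = rank(u) − rank(v): 1, 3, 2, -2, 5, -6, -3; Σd² = 88
ρ = 1 − 6Σd² / [n(n²−1)] = 1 − 6×88 / (7×48) = 1 − 528/336 ≈ -0.5714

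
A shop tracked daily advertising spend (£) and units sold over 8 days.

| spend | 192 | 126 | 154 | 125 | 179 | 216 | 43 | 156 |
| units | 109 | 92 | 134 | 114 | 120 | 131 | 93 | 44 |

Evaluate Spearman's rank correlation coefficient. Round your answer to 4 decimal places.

Rank spend: 7, 3, 4, 2, 6, 8, 1, 5
Rank units: 4, 2, 8, 5, 6, 7, 3, 1
d = rank(spend) − rank(units): 3, 1, -4, -3, 0, 1, -2, 4; Σd² = 56
ρ = 1 − 6Σd² / [n(n²−1)] = 1 − 6×56 / (8×63) = 1 − 336/504 ≈ 0.3333

0.3333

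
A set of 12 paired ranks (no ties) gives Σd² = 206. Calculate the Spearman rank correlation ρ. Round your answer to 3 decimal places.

0.280

ρ = 1 − 6Σd² / [n(n²−1)] = 1 − 6×206 / (12×143)
  = 1 − 1236/1716 = 1 − 0.7203 ≈ 0.280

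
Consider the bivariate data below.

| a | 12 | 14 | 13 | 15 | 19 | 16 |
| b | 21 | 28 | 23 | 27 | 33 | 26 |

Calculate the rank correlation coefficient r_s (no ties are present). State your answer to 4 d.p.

0.7714

Rank a: 1, 3, 2, 4, 6, 5
Rank b: 1, 5, 2, 4, 6, 3
d = rank(a) − rank(b): 0, -2, 0, 0, 0, 2; Σd² = 8
ρ = 1 − 6Σd² / [n(n²−1)] = 1 − 6×8 / (6×35) = 1 − 48/210 ≈ 0.7714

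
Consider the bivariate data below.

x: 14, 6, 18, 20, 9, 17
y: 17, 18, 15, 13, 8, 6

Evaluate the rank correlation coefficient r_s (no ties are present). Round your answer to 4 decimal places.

Rank x: 3, 1, 5, 6, 2, 4
Rank y: 5, 6, 4, 3, 2, 1
d = rank(x) − rank(y): -2, -5, 1, 3, 0, 3; Σd² = 48
ρ = 1 − 6Σd² / [n(n²−1)] = 1 − 6×48 / (6×35) = 1 − 288/210 ≈ -0.3714

-0.3714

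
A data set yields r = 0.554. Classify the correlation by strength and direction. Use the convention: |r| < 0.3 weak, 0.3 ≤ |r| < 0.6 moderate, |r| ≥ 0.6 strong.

moderate positive

r = 0.554 > 0 so the relationship is positive.
|r| = 0.554, which falls in the moderate range.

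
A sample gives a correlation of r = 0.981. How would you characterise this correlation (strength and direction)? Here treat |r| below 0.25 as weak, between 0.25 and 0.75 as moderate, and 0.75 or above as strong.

r = 0.981 > 0 so the relationship is positive.
|r| = 0.981, which falls in the strong range.

strong positive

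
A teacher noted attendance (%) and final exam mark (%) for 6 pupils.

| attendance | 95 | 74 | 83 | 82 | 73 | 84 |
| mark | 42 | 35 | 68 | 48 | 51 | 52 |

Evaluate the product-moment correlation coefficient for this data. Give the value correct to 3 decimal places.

n = 6, Σx = 491, Σy = 296, Σx² = 40499, Σy² = 15222, Σxy = 24251
nΣxy − ΣxΣy = 145506 − 145336 = 170
nΣx² − (Σx)² = 242994 − 241081 = 1913; nΣy² − (Σy)² = 91332 − 87616 = 3716
r = 170 / √(1913 × 3716) = 170 / 2666.2160 ≈ 0.064

0.064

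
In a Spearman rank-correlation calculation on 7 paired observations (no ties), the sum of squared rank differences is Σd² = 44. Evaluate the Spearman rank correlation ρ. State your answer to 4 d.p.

0.2143

ρ = 1 − 6Σd² / [n(n²−1)] = 1 − 6×44 / (7×48)
  = 1 − 264/336 = 1 − 0.78571 ≈ 0.2143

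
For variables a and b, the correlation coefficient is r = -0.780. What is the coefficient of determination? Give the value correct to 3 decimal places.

0.608

r² = (-0.780)² = 0.608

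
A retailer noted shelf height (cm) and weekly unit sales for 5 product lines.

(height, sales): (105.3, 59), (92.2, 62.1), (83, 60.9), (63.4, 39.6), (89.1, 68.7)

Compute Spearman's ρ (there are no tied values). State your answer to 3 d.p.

Rank height: 5, 4, 2, 1, 3
Rank sales: 2, 4, 3, 1, 5
d = rank(height) − rank(sales): 3, 0, -1, 0, -2; Σd² = 14
ρ = 1 − 6Σd² / [n(n²−1)] = 1 − 6×14 / (5×24) = 1 − 84/120 ≈ 0.300

0.300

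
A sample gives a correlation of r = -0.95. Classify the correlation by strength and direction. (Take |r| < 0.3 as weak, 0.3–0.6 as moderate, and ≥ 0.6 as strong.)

strong negative

r = -0.95 < 0 so the relationship is negative.
|r| = 0.95, which falls in the strong range.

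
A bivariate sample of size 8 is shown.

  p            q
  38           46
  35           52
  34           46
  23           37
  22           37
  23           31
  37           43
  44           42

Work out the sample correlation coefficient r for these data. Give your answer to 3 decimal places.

0.684

n = 8, Σp = 256, Σq = 334, Σp² = 8672, Σq² = 14248, Σpq = 10949
nΣpq − ΣpΣq = 87592 − 85504 = 2088
nΣp² − (Σp)² = 69376 − 65536 = 3840; nΣq² − (Σq)² = 113984 − 111556 = 2428
r = 2088 / √(3840 × 2428) = 2088 / 3053.4440 ≈ 0.684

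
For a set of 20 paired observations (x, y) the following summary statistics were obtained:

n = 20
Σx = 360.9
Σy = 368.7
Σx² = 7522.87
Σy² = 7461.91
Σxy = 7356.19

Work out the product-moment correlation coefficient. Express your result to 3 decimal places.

0.858

r = (nΣxy − ΣxΣy) / √[(nΣx² − (Σx)²)(nΣy² − (Σy)²)]
Numerator: 20×7356.19 − 360.9×368.7 = 14059.97
Denominator: √[(150457.4 − 130248.81)(149238.2 − 135939.69)] = √[20208.59 × 13298.51] = 16393.4175
r = 14059.97 / 16393.4175 ≈ 0.858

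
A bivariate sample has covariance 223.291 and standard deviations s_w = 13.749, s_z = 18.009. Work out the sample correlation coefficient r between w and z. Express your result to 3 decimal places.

r = Cov(w,z) / (s_w · s_z) = 223.291 / (13.749 × 18.009)
  = 223.291 / 247.6057 ≈ 0.902

0.902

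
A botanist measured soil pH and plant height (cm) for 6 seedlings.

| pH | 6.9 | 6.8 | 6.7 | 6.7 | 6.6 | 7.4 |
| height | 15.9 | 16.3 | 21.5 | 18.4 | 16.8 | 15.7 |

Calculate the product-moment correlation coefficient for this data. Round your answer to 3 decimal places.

n = 6, Σx = 41.1, Σy = 104.6, Σx² = 281.95, Σy² = 1848.04, Σxy = 714.94
nΣxy − ΣxΣy = 4289.64 − 4299.06 = -9.42
nΣx² − (Σx)² = 1691.7 − 1689.21 = 2.49; nΣy² − (Σy)² = 11088.24 − 10941.16 = 147.08
r = -9.42 / √(2.49 × 147.08) = -9.42 / 19.1371 ≈ -0.492

-0.492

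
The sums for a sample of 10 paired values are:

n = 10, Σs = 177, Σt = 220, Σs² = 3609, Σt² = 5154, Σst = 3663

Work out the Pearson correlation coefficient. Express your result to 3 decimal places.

r = (nΣst − ΣsΣt) / √[(nΣs² − (Σs)²)(nΣt² − (Σt)²)]
Numerator: 10×3663 − 177×220 = -2310
Denominator: √[(36090 − 31329)(51540 − 48400)] = √[4761 × 3140] = 3866.4635
r = -2310 / 3866.4635 ≈ -0.597

-0.597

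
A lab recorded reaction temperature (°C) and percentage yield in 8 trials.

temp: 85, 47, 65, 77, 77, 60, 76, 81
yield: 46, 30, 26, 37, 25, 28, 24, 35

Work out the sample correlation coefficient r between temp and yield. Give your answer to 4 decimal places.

0.4523

n = 8, Σx = 568, Σy = 251, Σx² = 41454, Σy² = 8271, Σxy = 18123
nΣxy − ΣxΣy = 144984 − 142568 = 2416
nΣx² − (Σx)² = 331632 − 322624 = 9008; nΣy² − (Σy)² = 66168 − 63001 = 3167
r = 2416 / √(9008 × 3167) = 2416 / 5341.1924 ≈ 0.4523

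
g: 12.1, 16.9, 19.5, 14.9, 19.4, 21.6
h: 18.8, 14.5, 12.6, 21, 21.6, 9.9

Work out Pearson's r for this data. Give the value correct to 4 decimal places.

n = 6, Σg = 104.4, Σh = 98.4, Σg² = 1877.2, Σh² = 1728.02, Σgh = 1664.01
nΣgh − ΣgΣh = 9984.06 − 10272.96 = -288.9
nΣg² − (Σg)² = 11263.2 − 10899.36 = 363.84; nΣh² − (Σh)² = 10368.12 − 9682.56 = 685.56
r = -288.9 / √(363.84 × 685.56) = -288.9 / 499.4338 ≈ -0.5785

-0.5785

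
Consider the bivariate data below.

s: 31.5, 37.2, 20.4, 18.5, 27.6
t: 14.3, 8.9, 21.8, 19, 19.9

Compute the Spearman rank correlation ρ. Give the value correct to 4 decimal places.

Rank s: 4, 5, 2, 1, 3
Rank t: 2, 1, 5, 3, 4
d = rank(s) − rank(t): 2, 4, -3, -2, -1; Σd² = 34
ρ = 1 − 6Σd² / [n(n²−1)] = 1 − 6×34 / (5×24) = 1 − 204/120 ≈ -0.7000

-0.7000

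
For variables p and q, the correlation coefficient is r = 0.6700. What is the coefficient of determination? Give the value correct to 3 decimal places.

r² = (0.6700)² = 0.449

0.449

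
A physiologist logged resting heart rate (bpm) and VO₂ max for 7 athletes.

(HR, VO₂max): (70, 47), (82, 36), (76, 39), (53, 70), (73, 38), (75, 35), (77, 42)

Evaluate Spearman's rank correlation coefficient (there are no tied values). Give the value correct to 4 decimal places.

-0.5714

Rank HR: 2, 7, 5, 1, 3, 4, 6
Rank VO₂max: 6, 2, 4, 7, 3, 1, 5
d = rank(HR) − rank(VO₂max): -4, 5, 1, -6, 0, 3, 1; Σd² = 88
ρ = 1 − 6Σd² / [n(n²−1)] = 1 − 6×88 / (7×48) = 1 − 528/336 ≈ -0.5714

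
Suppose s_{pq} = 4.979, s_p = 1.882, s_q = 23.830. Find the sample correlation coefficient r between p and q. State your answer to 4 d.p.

r = Cov(p,q) / (s_p · s_q) = 4.979 / (1.882 × 23.830)
  = 4.979 / 44.8481 ≈ 0.1110

0.1110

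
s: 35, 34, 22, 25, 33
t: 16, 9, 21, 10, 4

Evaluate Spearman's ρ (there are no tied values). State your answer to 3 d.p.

Rank s: 5, 4, 1, 2, 3
Rank t: 4, 2, 5, 3, 1
d = rank(s) − rank(t): 1, 2, -4, -1, 2; Σd² = 26
ρ = 1 − 6Σd² / [n(n²−1)] = 1 − 6×26 / (5×24) = 1 − 156/120 ≈ -0.300

-0.300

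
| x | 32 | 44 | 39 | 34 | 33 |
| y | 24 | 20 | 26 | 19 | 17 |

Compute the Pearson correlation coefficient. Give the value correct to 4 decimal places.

0.1423

n = 5, Σx = 182, Σy = 106, Σx² = 6726, Σy² = 2302, Σxy = 3869
nΣxy − ΣxΣy = 19345 − 19292 = 53
nΣx² − (Σx)² = 33630 − 33124 = 506; nΣy² − (Σy)² = 11510 − 11236 = 274
r = 53 / √(506 × 274) = 53 / 372.3493 ≈ 0.1423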